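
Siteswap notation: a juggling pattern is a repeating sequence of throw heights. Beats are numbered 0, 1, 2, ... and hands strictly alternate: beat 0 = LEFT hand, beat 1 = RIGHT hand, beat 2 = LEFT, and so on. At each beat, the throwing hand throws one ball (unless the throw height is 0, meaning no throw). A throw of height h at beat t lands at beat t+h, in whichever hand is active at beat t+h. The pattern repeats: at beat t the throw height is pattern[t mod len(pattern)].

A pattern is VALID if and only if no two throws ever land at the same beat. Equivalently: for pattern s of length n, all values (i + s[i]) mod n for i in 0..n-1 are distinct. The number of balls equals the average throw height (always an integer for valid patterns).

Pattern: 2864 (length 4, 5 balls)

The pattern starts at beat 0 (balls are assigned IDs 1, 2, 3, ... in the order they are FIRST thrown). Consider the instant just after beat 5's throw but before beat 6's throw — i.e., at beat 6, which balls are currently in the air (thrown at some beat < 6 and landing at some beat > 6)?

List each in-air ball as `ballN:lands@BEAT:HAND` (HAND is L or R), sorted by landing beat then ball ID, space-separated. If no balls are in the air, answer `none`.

Beat 0 (L): throw ball1 h=2 -> lands@2:L; in-air after throw: [b1@2:L]
Beat 1 (R): throw ball2 h=8 -> lands@9:R; in-air after throw: [b1@2:L b2@9:R]
Beat 2 (L): throw ball1 h=6 -> lands@8:L; in-air after throw: [b1@8:L b2@9:R]
Beat 3 (R): throw ball3 h=4 -> lands@7:R; in-air after throw: [b3@7:R b1@8:L b2@9:R]
Beat 4 (L): throw ball4 h=2 -> lands@6:L; in-air after throw: [b4@6:L b3@7:R b1@8:L b2@9:R]
Beat 5 (R): throw ball5 h=8 -> lands@13:R; in-air after throw: [b4@6:L b3@7:R b1@8:L b2@9:R b5@13:R]
Beat 6 (L): throw ball4 h=6 -> lands@12:L; in-air after throw: [b3@7:R b1@8:L b2@9:R b4@12:L b5@13:R]

Answer: ball3:lands@7:R ball1:lands@8:L ball2:lands@9:R ball5:lands@13:R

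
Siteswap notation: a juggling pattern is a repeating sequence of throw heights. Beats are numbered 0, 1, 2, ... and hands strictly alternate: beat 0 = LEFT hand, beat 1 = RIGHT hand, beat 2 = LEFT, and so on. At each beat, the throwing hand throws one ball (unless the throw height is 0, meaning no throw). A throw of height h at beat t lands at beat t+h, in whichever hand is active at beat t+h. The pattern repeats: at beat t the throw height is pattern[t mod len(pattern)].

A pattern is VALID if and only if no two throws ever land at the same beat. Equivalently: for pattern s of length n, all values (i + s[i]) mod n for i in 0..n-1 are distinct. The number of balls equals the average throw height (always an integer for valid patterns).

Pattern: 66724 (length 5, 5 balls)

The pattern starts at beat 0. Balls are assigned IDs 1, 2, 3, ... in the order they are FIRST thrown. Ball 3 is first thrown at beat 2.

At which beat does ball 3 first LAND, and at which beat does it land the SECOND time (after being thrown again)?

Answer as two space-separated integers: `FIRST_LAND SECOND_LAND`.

Answer: 9 13

Derivation:
Beat 0 (L): throw ball1 h=6 -> lands@6:L; in-air after throw: [b1@6:L]
Beat 1 (R): throw ball2 h=6 -> lands@7:R; in-air after throw: [b1@6:L b2@7:R]
Beat 2 (L): throw ball3 h=7 -> lands@9:R; in-air after throw: [b1@6:L b2@7:R b3@9:R]
Beat 3 (R): throw ball4 h=2 -> lands@5:R; in-air after throw: [b4@5:R b1@6:L b2@7:R b3@9:R]
Beat 4 (L): throw ball5 h=4 -> lands@8:L; in-air after throw: [b4@5:R b1@6:L b2@7:R b5@8:L b3@9:R]
Beat 5 (R): throw ball4 h=6 -> lands@11:R; in-air after throw: [b1@6:L b2@7:R b5@8:L b3@9:R b4@11:R]
Beat 6 (L): throw ball1 h=6 -> lands@12:L; in-air after throw: [b2@7:R b5@8:L b3@9:R b4@11:R b1@12:L]
Beat 7 (R): throw ball2 h=7 -> lands@14:L; in-air after throw: [b5@8:L b3@9:R b4@11:R b1@12:L b2@14:L]
Beat 8 (L): throw ball5 h=2 -> lands@10:L; in-air after throw: [b3@9:R b5@10:L b4@11:R b1@12:L b2@14:L]
Beat 9 (R): throw ball3 h=4 -> lands@13:R; in-air after throw: [b5@10:L b4@11:R b1@12:L b3@13:R b2@14:L]
Beat 10 (L): throw ball5 h=6 -> lands@16:L; in-air after throw: [b4@11:R b1@12:L b3@13:R b2@14:L b5@16:L]
Beat 11 (R): throw ball4 h=6 -> lands@17:R; in-air after throw: [b1@12:L b3@13:R b2@14:L b5@16:L b4@17:R]
Beat 12 (L): throw ball1 h=7 -> lands@19:R; in-air after throw: [b3@13:R b2@14:L b5@16:L b4@17:R b1@19:R]
Beat 13 (R): throw ball3 h=2 -> lands@15:R; in-air after throw: [b2@14:L b3@15:R b5@16:L b4@17:R b1@19:R]
Ball 3: thrown@2 h=7 -> first land @9; rethrown@9 h=4 -> second land @13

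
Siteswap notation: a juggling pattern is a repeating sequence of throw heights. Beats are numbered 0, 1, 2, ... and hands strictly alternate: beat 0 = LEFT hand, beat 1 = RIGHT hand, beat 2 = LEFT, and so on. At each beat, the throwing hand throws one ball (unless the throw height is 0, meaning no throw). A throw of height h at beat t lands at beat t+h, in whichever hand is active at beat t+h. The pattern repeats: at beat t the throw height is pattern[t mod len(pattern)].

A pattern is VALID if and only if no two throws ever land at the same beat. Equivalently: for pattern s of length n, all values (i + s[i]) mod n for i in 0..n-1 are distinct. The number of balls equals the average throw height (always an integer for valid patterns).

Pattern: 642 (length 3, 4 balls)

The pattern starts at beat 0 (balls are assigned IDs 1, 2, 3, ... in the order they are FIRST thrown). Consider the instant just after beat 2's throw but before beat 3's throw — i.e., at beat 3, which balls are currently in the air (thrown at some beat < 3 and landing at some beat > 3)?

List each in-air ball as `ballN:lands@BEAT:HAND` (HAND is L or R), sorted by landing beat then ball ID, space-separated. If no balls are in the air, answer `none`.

Beat 0 (L): throw ball1 h=6 -> lands@6:L; in-air after throw: [b1@6:L]
Beat 1 (R): throw ball2 h=4 -> lands@5:R; in-air after throw: [b2@5:R b1@6:L]
Beat 2 (L): throw ball3 h=2 -> lands@4:L; in-air after throw: [b3@4:L b2@5:R b1@6:L]
Beat 3 (R): throw ball4 h=6 -> lands@9:R; in-air after throw: [b3@4:L b2@5:R b1@6:L b4@9:R]

Answer: ball3:lands@4:L ball2:lands@5:R ball1:lands@6:L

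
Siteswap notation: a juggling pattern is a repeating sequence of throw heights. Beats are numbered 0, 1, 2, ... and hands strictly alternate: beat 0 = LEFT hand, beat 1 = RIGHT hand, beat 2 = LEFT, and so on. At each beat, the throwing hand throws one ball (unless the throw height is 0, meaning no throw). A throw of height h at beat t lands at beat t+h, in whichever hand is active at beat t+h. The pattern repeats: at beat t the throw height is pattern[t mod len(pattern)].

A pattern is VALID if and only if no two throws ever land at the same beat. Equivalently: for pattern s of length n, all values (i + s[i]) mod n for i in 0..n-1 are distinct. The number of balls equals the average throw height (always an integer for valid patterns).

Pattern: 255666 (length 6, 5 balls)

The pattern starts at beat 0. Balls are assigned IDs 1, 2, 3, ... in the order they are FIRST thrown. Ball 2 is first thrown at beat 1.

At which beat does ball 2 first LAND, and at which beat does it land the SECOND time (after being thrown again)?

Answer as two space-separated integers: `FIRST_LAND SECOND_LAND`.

Answer: 6 8

Derivation:
Beat 0 (L): throw ball1 h=2 -> lands@2:L; in-air after throw: [b1@2:L]
Beat 1 (R): throw ball2 h=5 -> lands@6:L; in-air after throw: [b1@2:L b2@6:L]
Beat 2 (L): throw ball1 h=5 -> lands@7:R; in-air after throw: [b2@6:L b1@7:R]
Beat 3 (R): throw ball3 h=6 -> lands@9:R; in-air after throw: [b2@6:L b1@7:R b3@9:R]
Beat 4 (L): throw ball4 h=6 -> lands@10:L; in-air after throw: [b2@6:L b1@7:R b3@9:R b4@10:L]
Beat 5 (R): throw ball5 h=6 -> lands@11:R; in-air after throw: [b2@6:L b1@7:R b3@9:R b4@10:L b5@11:R]
Beat 6 (L): throw ball2 h=2 -> lands@8:L; in-air after throw: [b1@7:R b2@8:L b3@9:R b4@10:L b5@11:R]
Beat 7 (R): throw ball1 h=5 -> lands@12:L; in-air after throw: [b2@8:L b3@9:R b4@10:L b5@11:R b1@12:L]
Beat 8 (L): throw ball2 h=5 -> lands@13:R; in-air after throw: [b3@9:R b4@10:L b5@11:R b1@12:L b2@13:R]
Ball 2: thrown@1 h=5 -> first land @6; rethrown@6 h=2 -> second land @8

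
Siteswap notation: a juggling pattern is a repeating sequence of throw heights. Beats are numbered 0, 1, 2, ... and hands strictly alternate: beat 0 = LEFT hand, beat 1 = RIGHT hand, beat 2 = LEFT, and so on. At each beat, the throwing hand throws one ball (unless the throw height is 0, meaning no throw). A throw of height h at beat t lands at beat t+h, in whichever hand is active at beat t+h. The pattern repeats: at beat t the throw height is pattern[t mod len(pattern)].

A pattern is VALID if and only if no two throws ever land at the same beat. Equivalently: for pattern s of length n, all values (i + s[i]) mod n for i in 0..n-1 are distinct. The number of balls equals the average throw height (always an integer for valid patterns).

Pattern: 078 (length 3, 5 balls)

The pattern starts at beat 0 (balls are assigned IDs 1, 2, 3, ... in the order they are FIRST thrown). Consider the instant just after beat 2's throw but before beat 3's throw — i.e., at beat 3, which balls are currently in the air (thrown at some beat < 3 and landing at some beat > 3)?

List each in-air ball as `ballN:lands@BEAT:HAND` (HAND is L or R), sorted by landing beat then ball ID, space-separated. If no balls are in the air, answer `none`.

Beat 1 (R): throw ball1 h=7 -> lands@8:L; in-air after throw: [b1@8:L]
Beat 2 (L): throw ball2 h=8 -> lands@10:L; in-air after throw: [b1@8:L b2@10:L]

Answer: ball1:lands@8:L ball2:lands@10:L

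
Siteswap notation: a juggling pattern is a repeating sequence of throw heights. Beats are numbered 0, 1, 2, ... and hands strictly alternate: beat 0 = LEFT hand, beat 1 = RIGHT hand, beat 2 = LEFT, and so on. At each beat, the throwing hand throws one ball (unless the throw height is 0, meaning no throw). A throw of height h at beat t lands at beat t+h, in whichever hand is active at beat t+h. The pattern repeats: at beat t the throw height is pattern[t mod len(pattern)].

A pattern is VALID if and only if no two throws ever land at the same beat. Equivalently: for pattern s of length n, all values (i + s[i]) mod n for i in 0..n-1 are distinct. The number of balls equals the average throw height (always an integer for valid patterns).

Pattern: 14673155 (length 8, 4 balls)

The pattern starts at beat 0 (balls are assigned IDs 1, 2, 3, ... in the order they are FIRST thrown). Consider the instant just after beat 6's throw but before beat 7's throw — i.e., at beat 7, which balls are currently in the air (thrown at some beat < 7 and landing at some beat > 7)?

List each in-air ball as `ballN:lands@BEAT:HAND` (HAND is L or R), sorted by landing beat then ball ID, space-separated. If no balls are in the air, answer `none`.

Answer: ball2:lands@8:L ball3:lands@10:L ball1:lands@11:R

Derivation:
Beat 0 (L): throw ball1 h=1 -> lands@1:R; in-air after throw: [b1@1:R]
Beat 1 (R): throw ball1 h=4 -> lands@5:R; in-air after throw: [b1@5:R]
Beat 2 (L): throw ball2 h=6 -> lands@8:L; in-air after throw: [b1@5:R b2@8:L]
Beat 3 (R): throw ball3 h=7 -> lands@10:L; in-air after throw: [b1@5:R b2@8:L b3@10:L]
Beat 4 (L): throw ball4 h=3 -> lands@7:R; in-air after throw: [b1@5:R b4@7:R b2@8:L b3@10:L]
Beat 5 (R): throw ball1 h=1 -> lands@6:L; in-air after throw: [b1@6:L b4@7:R b2@8:L b3@10:L]
Beat 6 (L): throw ball1 h=5 -> lands@11:R; in-air after throw: [b4@7:R b2@8:L b3@10:L b1@11:R]
Beat 7 (R): throw ball4 h=5 -> lands@12:L; in-air after throw: [b2@8:L b3@10:L b1@11:R b4@12:L]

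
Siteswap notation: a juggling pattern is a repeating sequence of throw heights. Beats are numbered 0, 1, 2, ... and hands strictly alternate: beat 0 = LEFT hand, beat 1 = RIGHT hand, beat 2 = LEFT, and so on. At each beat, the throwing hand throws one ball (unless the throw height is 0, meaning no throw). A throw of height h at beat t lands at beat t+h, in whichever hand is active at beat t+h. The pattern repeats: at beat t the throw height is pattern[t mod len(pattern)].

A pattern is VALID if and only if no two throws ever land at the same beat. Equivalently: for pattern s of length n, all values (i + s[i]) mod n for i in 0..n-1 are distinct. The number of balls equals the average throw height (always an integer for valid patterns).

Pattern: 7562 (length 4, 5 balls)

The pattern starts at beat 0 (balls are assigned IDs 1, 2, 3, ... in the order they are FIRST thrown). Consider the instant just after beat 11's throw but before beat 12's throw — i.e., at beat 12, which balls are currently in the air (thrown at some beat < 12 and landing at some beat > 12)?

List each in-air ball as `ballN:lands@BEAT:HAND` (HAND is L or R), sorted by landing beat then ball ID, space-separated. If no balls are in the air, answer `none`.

Beat 0 (L): throw ball1 h=7 -> lands@7:R; in-air after throw: [b1@7:R]
Beat 1 (R): throw ball2 h=5 -> lands@6:L; in-air after throw: [b2@6:L b1@7:R]
Beat 2 (L): throw ball3 h=6 -> lands@8:L; in-air after throw: [b2@6:L b1@7:R b3@8:L]
Beat 3 (R): throw ball4 h=2 -> lands@5:R; in-air after throw: [b4@5:R b2@6:L b1@7:R b3@8:L]
Beat 4 (L): throw ball5 h=7 -> lands@11:R; in-air after throw: [b4@5:R b2@6:L b1@7:R b3@8:L b5@11:R]
Beat 5 (R): throw ball4 h=5 -> lands@10:L; in-air after throw: [b2@6:L b1@7:R b3@8:L b4@10:L b5@11:R]
Beat 6 (L): throw ball2 h=6 -> lands@12:L; in-air after throw: [b1@7:R b3@8:L b4@10:L b5@11:R b2@12:L]
Beat 7 (R): throw ball1 h=2 -> lands@9:R; in-air after throw: [b3@8:L b1@9:R b4@10:L b5@11:R b2@12:L]
Beat 8 (L): throw ball3 h=7 -> lands@15:R; in-air after throw: [b1@9:R b4@10:L b5@11:R b2@12:L b3@15:R]
Beat 9 (R): throw ball1 h=5 -> lands@14:L; in-air after throw: [b4@10:L b5@11:R b2@12:L b1@14:L b3@15:R]
Beat 10 (L): throw ball4 h=6 -> lands@16:L; in-air after throw: [b5@11:R b2@12:L b1@14:L b3@15:R b4@16:L]
Beat 11 (R): throw ball5 h=2 -> lands@13:R; in-air after throw: [b2@12:L b5@13:R b1@14:L b3@15:R b4@16:L]
Beat 12 (L): throw ball2 h=7 -> lands@19:R; in-air after throw: [b5@13:R b1@14:L b3@15:R b4@16:L b2@19:R]

Answer: ball5:lands@13:R ball1:lands@14:L ball3:lands@15:R ball4:lands@16:L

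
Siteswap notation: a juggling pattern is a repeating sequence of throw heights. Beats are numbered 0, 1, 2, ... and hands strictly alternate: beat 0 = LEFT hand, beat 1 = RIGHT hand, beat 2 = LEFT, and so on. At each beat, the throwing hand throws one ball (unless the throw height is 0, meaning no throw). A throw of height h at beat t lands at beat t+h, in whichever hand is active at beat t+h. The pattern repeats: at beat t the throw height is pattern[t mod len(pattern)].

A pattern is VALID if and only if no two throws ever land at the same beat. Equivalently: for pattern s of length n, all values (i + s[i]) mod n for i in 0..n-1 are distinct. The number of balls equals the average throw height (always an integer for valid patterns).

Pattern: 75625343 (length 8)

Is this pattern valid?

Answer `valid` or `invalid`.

Answer: invalid

Derivation:
i=0: (i + s[i]) mod n = (0 + 7) mod 8 = 7
i=1: (i + s[i]) mod n = (1 + 5) mod 8 = 6
i=2: (i + s[i]) mod n = (2 + 6) mod 8 = 0
i=3: (i + s[i]) mod n = (3 + 2) mod 8 = 5
i=4: (i + s[i]) mod n = (4 + 5) mod 8 = 1
i=5: (i + s[i]) mod n = (5 + 3) mod 8 = 0
i=6: (i + s[i]) mod n = (6 + 4) mod 8 = 2
i=7: (i + s[i]) mod n = (7 + 3) mod 8 = 2
Residues: [7, 6, 0, 5, 1, 0, 2, 2], distinct: False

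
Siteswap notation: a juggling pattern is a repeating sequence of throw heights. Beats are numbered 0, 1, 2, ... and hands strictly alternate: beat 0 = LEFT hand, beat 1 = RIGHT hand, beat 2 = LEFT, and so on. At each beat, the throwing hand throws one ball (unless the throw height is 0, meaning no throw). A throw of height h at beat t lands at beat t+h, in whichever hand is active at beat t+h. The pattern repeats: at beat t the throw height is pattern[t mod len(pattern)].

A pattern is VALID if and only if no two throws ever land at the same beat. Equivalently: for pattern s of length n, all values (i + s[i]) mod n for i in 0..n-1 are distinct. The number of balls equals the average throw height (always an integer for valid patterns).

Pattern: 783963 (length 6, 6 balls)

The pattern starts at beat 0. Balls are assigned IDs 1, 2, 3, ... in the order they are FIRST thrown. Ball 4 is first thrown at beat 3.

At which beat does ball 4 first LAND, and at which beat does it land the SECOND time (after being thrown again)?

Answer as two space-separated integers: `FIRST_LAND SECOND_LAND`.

Beat 0 (L): throw ball1 h=7 -> lands@7:R; in-air after throw: [b1@7:R]
Beat 1 (R): throw ball2 h=8 -> lands@9:R; in-air after throw: [b1@7:R b2@9:R]
Beat 2 (L): throw ball3 h=3 -> lands@5:R; in-air after throw: [b3@5:R b1@7:R b2@9:R]
Beat 3 (R): throw ball4 h=9 -> lands@12:L; in-air after throw: [b3@5:R b1@7:R b2@9:R b4@12:L]
Beat 4 (L): throw ball5 h=6 -> lands@10:L; in-air after throw: [b3@5:R b1@7:R b2@9:R b5@10:L b4@12:L]
Beat 5 (R): throw ball3 h=3 -> lands@8:L; in-air after throw: [b1@7:R b3@8:L b2@9:R b5@10:L b4@12:L]
Beat 6 (L): throw ball6 h=7 -> lands@13:R; in-air after throw: [b1@7:R b3@8:L b2@9:R b5@10:L b4@12:L b6@13:R]
Beat 7 (R): throw ball1 h=8 -> lands@15:R; in-air after throw: [b3@8:L b2@9:R b5@10:L b4@12:L b6@13:R b1@15:R]
Beat 8 (L): throw ball3 h=3 -> lands@11:R; in-air after throw: [b2@9:R b5@10:L b3@11:R b4@12:L b6@13:R b1@15:R]
Beat 9 (R): throw ball2 h=9 -> lands@18:L; in-air after throw: [b5@10:L b3@11:R b4@12:L b6@13:R b1@15:R b2@18:L]
Beat 10 (L): throw ball5 h=6 -> lands@16:L; in-air after throw: [b3@11:R b4@12:L b6@13:R b1@15:R b5@16:L b2@18:L]
Beat 11 (R): throw ball3 h=3 -> lands@14:L; in-air after throw: [b4@12:L b6@13:R b3@14:L b1@15:R b5@16:L b2@18:L]
Beat 12 (L): throw ball4 h=7 -> lands@19:R; in-air after throw: [b6@13:R b3@14:L b1@15:R b5@16:L b2@18:L b4@19:R]
Beat 13 (R): throw ball6 h=8 -> lands@21:R; in-air after throw: [b3@14:L b1@15:R b5@16:L b2@18:L b4@19:R b6@21:R]
Beat 14 (L): throw ball3 h=3 -> lands@17:R; in-air after throw: [b1@15:R b5@16:L b3@17:R b2@18:L b4@19:R b6@21:R]
Beat 15 (R): throw ball1 h=9 -> lands@24:L; in-air after throw: [b5@16:L b3@17:R b2@18:L b4@19:R b6@21:R b1@24:L]
Beat 16 (L): throw ball5 h=6 -> lands@22:L; in-air after throw: [b3@17:R b2@18:L b4@19:R b6@21:R b5@22:L b1@24:L]
Beat 17 (R): throw ball3 h=3 -> lands@20:L; in-air after throw: [b2@18:L b4@19:R b3@20:L b6@21:R b5@22:L b1@24:L]
Beat 18 (L): throw ball2 h=7 -> lands@25:R; in-air after throw: [b4@19:R b3@20:L b6@21:R b5@22:L b1@24:L b2@25:R]
Beat 19 (R): throw ball4 h=8 -> lands@27:R; in-air after throw: [b3@20:L b6@21:R b5@22:L b1@24:L b2@25:R b4@27:R]
Ball 4: thrown@3 h=9 -> first land @12; rethrown@12 h=7 -> second land @19

Answer: 12 19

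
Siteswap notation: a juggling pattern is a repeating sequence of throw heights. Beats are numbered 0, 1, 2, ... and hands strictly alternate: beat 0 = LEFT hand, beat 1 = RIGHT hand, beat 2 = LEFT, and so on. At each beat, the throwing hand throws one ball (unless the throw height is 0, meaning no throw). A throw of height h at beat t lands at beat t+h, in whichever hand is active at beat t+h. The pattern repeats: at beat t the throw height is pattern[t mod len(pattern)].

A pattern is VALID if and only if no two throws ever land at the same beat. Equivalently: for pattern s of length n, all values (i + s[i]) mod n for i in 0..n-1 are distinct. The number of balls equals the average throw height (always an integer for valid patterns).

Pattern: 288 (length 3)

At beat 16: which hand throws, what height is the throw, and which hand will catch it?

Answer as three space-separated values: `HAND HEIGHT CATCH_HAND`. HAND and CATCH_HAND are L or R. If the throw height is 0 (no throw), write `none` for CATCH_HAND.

Answer: L 8 L

Derivation:
Beat 16: 16 mod 2 = 0, so hand = L
Throw height = pattern[16 mod 3] = pattern[1] = 8
Lands at beat 16+8=24, 24 mod 2 = 0, so catch hand = L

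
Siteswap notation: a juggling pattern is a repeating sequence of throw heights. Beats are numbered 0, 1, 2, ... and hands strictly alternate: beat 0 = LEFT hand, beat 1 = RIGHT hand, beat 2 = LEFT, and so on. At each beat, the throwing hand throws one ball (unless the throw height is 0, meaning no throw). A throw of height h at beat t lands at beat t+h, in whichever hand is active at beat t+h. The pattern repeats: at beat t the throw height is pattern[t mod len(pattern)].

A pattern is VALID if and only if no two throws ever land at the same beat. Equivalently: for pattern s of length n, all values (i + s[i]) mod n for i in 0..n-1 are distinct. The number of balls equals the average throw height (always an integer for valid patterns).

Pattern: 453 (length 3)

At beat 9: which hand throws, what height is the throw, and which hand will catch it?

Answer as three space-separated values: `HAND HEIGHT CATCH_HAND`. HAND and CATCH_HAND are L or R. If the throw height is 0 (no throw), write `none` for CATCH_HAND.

Answer: R 4 R

Derivation:
Beat 9: 9 mod 2 = 1, so hand = R
Throw height = pattern[9 mod 3] = pattern[0] = 4
Lands at beat 9+4=13, 13 mod 2 = 1, so catch hand = R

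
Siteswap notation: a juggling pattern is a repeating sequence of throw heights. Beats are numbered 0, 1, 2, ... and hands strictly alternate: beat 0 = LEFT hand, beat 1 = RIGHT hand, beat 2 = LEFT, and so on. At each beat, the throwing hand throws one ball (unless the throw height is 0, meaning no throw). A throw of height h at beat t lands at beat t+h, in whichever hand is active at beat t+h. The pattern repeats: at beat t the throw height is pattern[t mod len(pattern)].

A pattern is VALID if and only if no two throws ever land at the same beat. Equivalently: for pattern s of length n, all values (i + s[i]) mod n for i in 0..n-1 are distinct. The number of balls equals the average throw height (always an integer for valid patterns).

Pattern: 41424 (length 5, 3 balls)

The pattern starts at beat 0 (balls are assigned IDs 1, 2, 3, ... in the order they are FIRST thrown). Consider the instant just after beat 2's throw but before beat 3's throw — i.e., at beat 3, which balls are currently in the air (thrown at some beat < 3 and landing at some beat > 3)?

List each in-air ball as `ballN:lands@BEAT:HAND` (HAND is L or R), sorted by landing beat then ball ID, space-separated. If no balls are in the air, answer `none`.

Beat 0 (L): throw ball1 h=4 -> lands@4:L; in-air after throw: [b1@4:L]
Beat 1 (R): throw ball2 h=1 -> lands@2:L; in-air after throw: [b2@2:L b1@4:L]
Beat 2 (L): throw ball2 h=4 -> lands@6:L; in-air after throw: [b1@4:L b2@6:L]
Beat 3 (R): throw ball3 h=2 -> lands@5:R; in-air after throw: [b1@4:L b3@5:R b2@6:L]

Answer: ball1:lands@4:L ball2:lands@6:L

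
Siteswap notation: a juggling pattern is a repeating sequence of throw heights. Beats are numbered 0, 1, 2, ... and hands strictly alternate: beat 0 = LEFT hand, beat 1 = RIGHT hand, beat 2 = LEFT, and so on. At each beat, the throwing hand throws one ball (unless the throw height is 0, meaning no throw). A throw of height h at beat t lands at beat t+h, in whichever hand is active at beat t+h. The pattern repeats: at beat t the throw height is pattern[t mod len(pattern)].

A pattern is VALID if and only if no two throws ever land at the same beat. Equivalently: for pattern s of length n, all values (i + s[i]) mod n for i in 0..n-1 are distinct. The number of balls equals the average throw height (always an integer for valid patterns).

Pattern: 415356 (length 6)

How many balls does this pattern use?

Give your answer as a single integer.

Answer: 4

Derivation:
Pattern = [4, 1, 5, 3, 5, 6], length n = 6
  position 0: throw height = 4, running sum = 4
  position 1: throw height = 1, running sum = 5
  position 2: throw height = 5, running sum = 10
  position 3: throw height = 3, running sum = 13
  position 4: throw height = 5, running sum = 18
  position 5: throw height = 6, running sum = 24
Total sum = 24; balls = sum / n = 24 / 6 = 4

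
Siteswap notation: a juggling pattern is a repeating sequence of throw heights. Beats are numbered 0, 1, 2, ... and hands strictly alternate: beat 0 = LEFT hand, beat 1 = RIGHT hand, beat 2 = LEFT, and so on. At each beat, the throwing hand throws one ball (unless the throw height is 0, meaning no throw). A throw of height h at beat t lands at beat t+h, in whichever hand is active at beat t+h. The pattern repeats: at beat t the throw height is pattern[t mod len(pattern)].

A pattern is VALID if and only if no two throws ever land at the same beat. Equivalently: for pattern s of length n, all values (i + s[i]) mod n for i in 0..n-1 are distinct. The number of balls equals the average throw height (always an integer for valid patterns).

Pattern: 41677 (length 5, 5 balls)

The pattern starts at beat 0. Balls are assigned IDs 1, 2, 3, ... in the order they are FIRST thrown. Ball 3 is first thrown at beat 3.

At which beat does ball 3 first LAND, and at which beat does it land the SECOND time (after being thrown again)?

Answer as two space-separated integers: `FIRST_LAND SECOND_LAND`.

Answer: 10 14

Derivation:
Beat 0 (L): throw ball1 h=4 -> lands@4:L; in-air after throw: [b1@4:L]
Beat 1 (R): throw ball2 h=1 -> lands@2:L; in-air after throw: [b2@2:L b1@4:L]
Beat 2 (L): throw ball2 h=6 -> lands@8:L; in-air after throw: [b1@4:L b2@8:L]
Beat 3 (R): throw ball3 h=7 -> lands@10:L; in-air after throw: [b1@4:L b2@8:L b3@10:L]
Beat 4 (L): throw ball1 h=7 -> lands@11:R; in-air after throw: [b2@8:L b3@10:L b1@11:R]
Beat 5 (R): throw ball4 h=4 -> lands@9:R; in-air after throw: [b2@8:L b4@9:R b3@10:L b1@11:R]
Beat 6 (L): throw ball5 h=1 -> lands@7:R; in-air after throw: [b5@7:R b2@8:L b4@9:R b3@10:L b1@11:R]
Beat 7 (R): throw ball5 h=6 -> lands@13:R; in-air after throw: [b2@8:L b4@9:R b3@10:L b1@11:R b5@13:R]
Beat 8 (L): throw ball2 h=7 -> lands@15:R; in-air after throw: [b4@9:R b3@10:L b1@11:R b5@13:R b2@15:R]
Beat 9 (R): throw ball4 h=7 -> lands@16:L; in-air after throw: [b3@10:L b1@11:R b5@13:R b2@15:R b4@16:L]
Beat 10 (L): throw ball3 h=4 -> lands@14:L; in-air after throw: [b1@11:R b5@13:R b3@14:L b2@15:R b4@16:L]
Beat 11 (R): throw ball1 h=1 -> lands@12:L; in-air after throw: [b1@12:L b5@13:R b3@14:L b2@15:R b4@16:L]
Beat 12 (L): throw ball1 h=6 -> lands@18:L; in-air after throw: [b5@13:R b3@14:L b2@15:R b4@16:L b1@18:L]
Beat 13 (R): throw ball5 h=7 -> lands@20:L; in-air after throw: [b3@14:L b2@15:R b4@16:L b1@18:L b5@20:L]
Beat 14 (L): throw ball3 h=7 -> lands@21:R; in-air after throw: [b2@15:R b4@16:L b1@18:L b5@20:L b3@21:R]
Ball 3: thrown@3 h=7 -> first land @10; rethrown@10 h=4 -> second land @14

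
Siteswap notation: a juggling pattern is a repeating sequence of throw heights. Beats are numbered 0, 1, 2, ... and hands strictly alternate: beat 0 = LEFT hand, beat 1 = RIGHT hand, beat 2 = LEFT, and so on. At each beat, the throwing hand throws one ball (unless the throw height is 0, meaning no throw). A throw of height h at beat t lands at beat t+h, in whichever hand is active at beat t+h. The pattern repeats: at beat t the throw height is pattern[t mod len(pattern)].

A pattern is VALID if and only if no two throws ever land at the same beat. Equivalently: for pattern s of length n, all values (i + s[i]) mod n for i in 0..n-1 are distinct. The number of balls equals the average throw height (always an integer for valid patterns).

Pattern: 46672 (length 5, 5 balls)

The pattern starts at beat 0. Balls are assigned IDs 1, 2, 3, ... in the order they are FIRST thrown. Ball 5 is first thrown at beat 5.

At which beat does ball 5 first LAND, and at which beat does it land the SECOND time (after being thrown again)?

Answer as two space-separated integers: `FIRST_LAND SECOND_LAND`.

Beat 0 (L): throw ball1 h=4 -> lands@4:L; in-air after throw: [b1@4:L]
Beat 1 (R): throw ball2 h=6 -> lands@7:R; in-air after throw: [b1@4:L b2@7:R]
Beat 2 (L): throw ball3 h=6 -> lands@8:L; in-air after throw: [b1@4:L b2@7:R b3@8:L]
Beat 3 (R): throw ball4 h=7 -> lands@10:L; in-air after throw: [b1@4:L b2@7:R b3@8:L b4@10:L]
Beat 4 (L): throw ball1 h=2 -> lands@6:L; in-air after throw: [b1@6:L b2@7:R b3@8:L b4@10:L]
Beat 5 (R): throw ball5 h=4 -> lands@9:R; in-air after throw: [b1@6:L b2@7:R b3@8:L b5@9:R b4@10:L]
Beat 6 (L): throw ball1 h=6 -> lands@12:L; in-air after throw: [b2@7:R b3@8:L b5@9:R b4@10:L b1@12:L]
Beat 7 (R): throw ball2 h=6 -> lands@13:R; in-air after throw: [b3@8:L b5@9:R b4@10:L b1@12:L b2@13:R]
Beat 8 (L): throw ball3 h=7 -> lands@15:R; in-air after throw: [b5@9:R b4@10:L b1@12:L b2@13:R b3@15:R]
Beat 9 (R): throw ball5 h=2 -> lands@11:R; in-air after throw: [b4@10:L b5@11:R b1@12:L b2@13:R b3@15:R]
Beat 10 (L): throw ball4 h=4 -> lands@14:L; in-air after throw: [b5@11:R b1@12:L b2@13:R b4@14:L b3@15:R]
Beat 11 (R): throw ball5 h=6 -> lands@17:R; in-air after throw: [b1@12:L b2@13:R b4@14:L b3@15:R b5@17:R]
Ball 5: thrown@5 h=4 -> first land @9; rethrown@9 h=2 -> second land @11

Answer: 9 11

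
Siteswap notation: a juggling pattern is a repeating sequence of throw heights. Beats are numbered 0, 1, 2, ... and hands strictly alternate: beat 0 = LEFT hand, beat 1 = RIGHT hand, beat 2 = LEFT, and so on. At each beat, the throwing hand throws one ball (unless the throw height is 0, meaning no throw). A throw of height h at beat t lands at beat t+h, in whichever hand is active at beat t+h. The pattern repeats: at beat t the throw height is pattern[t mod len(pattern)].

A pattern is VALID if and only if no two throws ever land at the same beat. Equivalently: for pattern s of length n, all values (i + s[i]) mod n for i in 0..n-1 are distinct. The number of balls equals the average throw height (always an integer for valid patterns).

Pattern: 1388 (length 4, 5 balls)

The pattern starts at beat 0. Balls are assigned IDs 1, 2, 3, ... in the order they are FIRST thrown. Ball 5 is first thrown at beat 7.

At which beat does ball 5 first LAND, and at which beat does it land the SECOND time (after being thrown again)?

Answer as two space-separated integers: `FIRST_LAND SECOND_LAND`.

Answer: 15 23

Derivation:
Beat 0 (L): throw ball1 h=1 -> lands@1:R; in-air after throw: [b1@1:R]
Beat 1 (R): throw ball1 h=3 -> lands@4:L; in-air after throw: [b1@4:L]
Beat 2 (L): throw ball2 h=8 -> lands@10:L; in-air after throw: [b1@4:L b2@10:L]
Beat 3 (R): throw ball3 h=8 -> lands@11:R; in-air after throw: [b1@4:L b2@10:L b3@11:R]
Beat 4 (L): throw ball1 h=1 -> lands@5:R; in-air after throw: [b1@5:R b2@10:L b3@11:R]
Beat 5 (R): throw ball1 h=3 -> lands@8:L; in-air after throw: [b1@8:L b2@10:L b3@11:R]
Beat 6 (L): throw ball4 h=8 -> lands@14:L; in-air after throw: [b1@8:L b2@10:L b3@11:R b4@14:L]
Beat 7 (R): throw ball5 h=8 -> lands@15:R; in-air after throw: [b1@8:L b2@10:L b3@11:R b4@14:L b5@15:R]
Beat 8 (L): throw ball1 h=1 -> lands@9:R; in-air after throw: [b1@9:R b2@10:L b3@11:R b4@14:L b5@15:R]
Beat 9 (R): throw ball1 h=3 -> lands@12:L; in-air after throw: [b2@10:L b3@11:R b1@12:L b4@14:L b5@15:R]
Beat 10 (L): throw ball2 h=8 -> lands@18:L; in-air after throw: [b3@11:R b1@12:L b4@14:L b5@15:R b2@18:L]
Beat 11 (R): throw ball3 h=8 -> lands@19:R; in-air after throw: [b1@12:L b4@14:L b5@15:R b2@18:L b3@19:R]
Beat 12 (L): throw ball1 h=1 -> lands@13:R; in-air after throw: [b1@13:R b4@14:L b5@15:R b2@18:L b3@19:R]
Beat 13 (R): throw ball1 h=3 -> lands@16:L; in-air after throw: [b4@14:L b5@15:R b1@16:L b2@18:L b3@19:R]
Beat 14 (L): throw ball4 h=8 -> lands@22:L; in-air after throw: [b5@15:R b1@16:L b2@18:L b3@19:R b4@22:L]
Beat 15 (R): throw ball5 h=8 -> lands@23:R; in-air after throw: [b1@16:L b2@18:L b3@19:R b4@22:L b5@23:R]
Beat 16 (L): throw ball1 h=1 -> lands@17:R; in-air after throw: [b1@17:R b2@18:L b3@19:R b4@22:L b5@23:R]
Beat 17 (R): throw ball1 h=3 -> lands@20:L; in-air after throw: [b2@18:L b3@19:R b1@20:L b4@22:L b5@23:R]
Beat 18 (L): throw ball2 h=8 -> lands@26:L; in-air after throw: [b3@19:R b1@20:L b4@22:L b5@23:R b2@26:L]
Beat 19 (R): throw ball3 h=8 -> lands@27:R; in-air after throw: [b1@20:L b4@22:L b5@23:R b2@26:L b3@27:R]
Beat 20 (L): throw ball1 h=1 -> lands@21:R; in-air after throw: [b1@21:R b4@22:L b5@23:R b2@26:L b3@27:R]
Ball 5: thrown@7 h=8 -> first land @15; rethrown@15 h=8 -> second land @23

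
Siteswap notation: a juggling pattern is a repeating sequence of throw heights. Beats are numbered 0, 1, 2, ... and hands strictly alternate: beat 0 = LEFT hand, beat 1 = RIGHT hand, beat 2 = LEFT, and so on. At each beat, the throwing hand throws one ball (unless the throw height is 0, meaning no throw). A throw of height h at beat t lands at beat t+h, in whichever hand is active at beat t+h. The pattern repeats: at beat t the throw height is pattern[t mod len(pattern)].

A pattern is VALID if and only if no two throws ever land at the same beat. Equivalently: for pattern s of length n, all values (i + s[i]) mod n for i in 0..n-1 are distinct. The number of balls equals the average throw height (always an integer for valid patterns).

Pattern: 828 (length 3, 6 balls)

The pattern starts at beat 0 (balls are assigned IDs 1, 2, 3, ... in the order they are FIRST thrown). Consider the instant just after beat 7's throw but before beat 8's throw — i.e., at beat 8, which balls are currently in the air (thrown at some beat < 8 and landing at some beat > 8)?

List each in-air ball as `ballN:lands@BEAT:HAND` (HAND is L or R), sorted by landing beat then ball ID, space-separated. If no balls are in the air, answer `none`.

Answer: ball6:lands@9:R ball3:lands@10:L ball2:lands@11:R ball5:lands@13:R ball4:lands@14:L

Derivation:
Beat 0 (L): throw ball1 h=8 -> lands@8:L; in-air after throw: [b1@8:L]
Beat 1 (R): throw ball2 h=2 -> lands@3:R; in-air after throw: [b2@3:R b1@8:L]
Beat 2 (L): throw ball3 h=8 -> lands@10:L; in-air after throw: [b2@3:R b1@8:L b3@10:L]
Beat 3 (R): throw ball2 h=8 -> lands@11:R; in-air after throw: [b1@8:L b3@10:L b2@11:R]
Beat 4 (L): throw ball4 h=2 -> lands@6:L; in-air after throw: [b4@6:L b1@8:L b3@10:L b2@11:R]
Beat 5 (R): throw ball5 h=8 -> lands@13:R; in-air after throw: [b4@6:L b1@8:L b3@10:L b2@11:R b5@13:R]
Beat 6 (L): throw ball4 h=8 -> lands@14:L; in-air after throw: [b1@8:L b3@10:L b2@11:R b5@13:R b4@14:L]
Beat 7 (R): throw ball6 h=2 -> lands@9:R; in-air after throw: [b1@8:L b6@9:R b3@10:L b2@11:R b5@13:R b4@14:L]
Beat 8 (L): throw ball1 h=8 -> lands@16:L; in-air after throw: [b6@9:R b3@10:L b2@11:R b5@13:R b4@14:L b1@16:L]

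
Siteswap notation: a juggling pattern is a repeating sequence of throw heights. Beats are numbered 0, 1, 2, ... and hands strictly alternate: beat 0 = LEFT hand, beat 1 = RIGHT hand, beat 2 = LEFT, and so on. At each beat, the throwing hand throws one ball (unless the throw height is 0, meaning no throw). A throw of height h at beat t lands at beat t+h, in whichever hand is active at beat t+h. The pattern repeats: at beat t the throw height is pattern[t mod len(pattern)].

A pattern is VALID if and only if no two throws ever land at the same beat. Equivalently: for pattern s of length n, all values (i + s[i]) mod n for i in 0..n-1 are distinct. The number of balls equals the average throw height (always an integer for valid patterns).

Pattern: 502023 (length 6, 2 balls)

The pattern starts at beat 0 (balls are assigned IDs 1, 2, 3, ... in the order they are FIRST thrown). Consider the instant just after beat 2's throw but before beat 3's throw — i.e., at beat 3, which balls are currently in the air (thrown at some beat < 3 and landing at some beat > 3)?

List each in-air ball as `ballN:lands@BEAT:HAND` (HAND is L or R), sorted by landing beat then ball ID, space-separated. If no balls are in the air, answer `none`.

Beat 0 (L): throw ball1 h=5 -> lands@5:R; in-air after throw: [b1@5:R]
Beat 2 (L): throw ball2 h=2 -> lands@4:L; in-air after throw: [b2@4:L b1@5:R]

Answer: ball2:lands@4:L ball1:lands@5:R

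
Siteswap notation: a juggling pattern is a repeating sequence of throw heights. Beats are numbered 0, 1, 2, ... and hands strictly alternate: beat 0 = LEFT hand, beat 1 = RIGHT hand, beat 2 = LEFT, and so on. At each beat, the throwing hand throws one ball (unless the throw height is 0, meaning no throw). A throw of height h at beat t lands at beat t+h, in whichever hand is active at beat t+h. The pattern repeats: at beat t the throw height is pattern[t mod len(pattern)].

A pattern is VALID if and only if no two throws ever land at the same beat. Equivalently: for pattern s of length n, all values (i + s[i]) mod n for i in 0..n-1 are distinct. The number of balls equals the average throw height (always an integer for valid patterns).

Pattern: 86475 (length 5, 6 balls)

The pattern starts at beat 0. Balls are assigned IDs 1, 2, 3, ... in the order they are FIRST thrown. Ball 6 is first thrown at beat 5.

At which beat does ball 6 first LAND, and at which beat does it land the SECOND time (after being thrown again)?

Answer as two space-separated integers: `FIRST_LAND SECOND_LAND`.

Beat 0 (L): throw ball1 h=8 -> lands@8:L; in-air after throw: [b1@8:L]
Beat 1 (R): throw ball2 h=6 -> lands@7:R; in-air after throw: [b2@7:R b1@8:L]
Beat 2 (L): throw ball3 h=4 -> lands@6:L; in-air after throw: [b3@6:L b2@7:R b1@8:L]
Beat 3 (R): throw ball4 h=7 -> lands@10:L; in-air after throw: [b3@6:L b2@7:R b1@8:L b4@10:L]
Beat 4 (L): throw ball5 h=5 -> lands@9:R; in-air after throw: [b3@6:L b2@7:R b1@8:L b5@9:R b4@10:L]
Beat 5 (R): throw ball6 h=8 -> lands@13:R; in-air after throw: [b3@6:L b2@7:R b1@8:L b5@9:R b4@10:L b6@13:R]
Beat 6 (L): throw ball3 h=6 -> lands@12:L; in-air after throw: [b2@7:R b1@8:L b5@9:R b4@10:L b3@12:L b6@13:R]
Beat 7 (R): throw ball2 h=4 -> lands@11:R; in-air after throw: [b1@8:L b5@9:R b4@10:L b2@11:R b3@12:L b6@13:R]
Beat 8 (L): throw ball1 h=7 -> lands@15:R; in-air after throw: [b5@9:R b4@10:L b2@11:R b3@12:L b6@13:R b1@15:R]
Beat 9 (R): throw ball5 h=5 -> lands@14:L; in-air after throw: [b4@10:L b2@11:R b3@12:L b6@13:R b5@14:L b1@15:R]
Beat 10 (L): throw ball4 h=8 -> lands@18:L; in-air after throw: [b2@11:R b3@12:L b6@13:R b5@14:L b1@15:R b4@18:L]
Beat 11 (R): throw ball2 h=6 -> lands@17:R; in-air after throw: [b3@12:L b6@13:R b5@14:L b1@15:R b2@17:R b4@18:L]
Beat 12 (L): throw ball3 h=4 -> lands@16:L; in-air after throw: [b6@13:R b5@14:L b1@15:R b3@16:L b2@17:R b4@18:L]
Beat 13 (R): throw ball6 h=7 -> lands@20:L; in-air after throw: [b5@14:L b1@15:R b3@16:L b2@17:R b4@18:L b6@20:L]
Beat 14 (L): throw ball5 h=5 -> lands@19:R; in-air after throw: [b1@15:R b3@16:L b2@17:R b4@18:L b5@19:R b6@20:L]
Beat 15 (R): throw ball1 h=8 -> lands@23:R; in-air after throw: [b3@16:L b2@17:R b4@18:L b5@19:R b6@20:L b1@23:R]
Beat 16 (L): throw ball3 h=6 -> lands@22:L; in-air after throw: [b2@17:R b4@18:L b5@19:R b6@20:L b3@22:L b1@23:R]
Beat 17 (R): throw ball2 h=4 -> lands@21:R; in-air after throw: [b4@18:L b5@19:R b6@20:L b2@21:R b3@22:L b1@23:R]
Ball 6: thrown@5 h=8 -> first land @13; rethrown@13 h=7 -> second land @20

Answer: 13 20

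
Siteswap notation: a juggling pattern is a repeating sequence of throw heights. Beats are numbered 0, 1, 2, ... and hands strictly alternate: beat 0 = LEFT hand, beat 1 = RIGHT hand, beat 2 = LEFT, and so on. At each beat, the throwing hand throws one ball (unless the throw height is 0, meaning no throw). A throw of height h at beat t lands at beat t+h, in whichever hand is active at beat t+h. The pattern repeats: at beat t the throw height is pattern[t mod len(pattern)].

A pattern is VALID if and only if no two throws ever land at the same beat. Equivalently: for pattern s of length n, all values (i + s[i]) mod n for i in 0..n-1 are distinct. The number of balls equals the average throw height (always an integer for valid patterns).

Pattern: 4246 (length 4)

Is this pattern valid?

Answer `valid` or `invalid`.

i=0: (i + s[i]) mod n = (0 + 4) mod 4 = 0
i=1: (i + s[i]) mod n = (1 + 2) mod 4 = 3
i=2: (i + s[i]) mod n = (2 + 4) mod 4 = 2
i=3: (i + s[i]) mod n = (3 + 6) mod 4 = 1
Residues: [0, 3, 2, 1], distinct: True

Answer: valid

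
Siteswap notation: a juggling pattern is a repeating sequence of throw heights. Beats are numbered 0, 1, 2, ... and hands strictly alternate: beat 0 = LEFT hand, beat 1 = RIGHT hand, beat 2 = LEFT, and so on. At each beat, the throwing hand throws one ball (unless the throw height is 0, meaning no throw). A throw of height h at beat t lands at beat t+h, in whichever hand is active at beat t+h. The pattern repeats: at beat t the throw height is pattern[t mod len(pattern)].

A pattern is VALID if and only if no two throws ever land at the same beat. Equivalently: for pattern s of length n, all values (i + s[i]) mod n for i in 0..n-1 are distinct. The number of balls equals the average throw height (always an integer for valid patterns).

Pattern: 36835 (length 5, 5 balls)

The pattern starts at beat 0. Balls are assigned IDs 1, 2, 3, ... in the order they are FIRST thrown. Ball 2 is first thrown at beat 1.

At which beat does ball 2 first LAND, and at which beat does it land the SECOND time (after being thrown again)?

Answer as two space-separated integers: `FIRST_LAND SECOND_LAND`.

Answer: 7 15

Derivation:
Beat 0 (L): throw ball1 h=3 -> lands@3:R; in-air after throw: [b1@3:R]
Beat 1 (R): throw ball2 h=6 -> lands@7:R; in-air after throw: [b1@3:R b2@7:R]
Beat 2 (L): throw ball3 h=8 -> lands@10:L; in-air after throw: [b1@3:R b2@7:R b3@10:L]
Beat 3 (R): throw ball1 h=3 -> lands@6:L; in-air after throw: [b1@6:L b2@7:R b3@10:L]
Beat 4 (L): throw ball4 h=5 -> lands@9:R; in-air after throw: [b1@6:L b2@7:R b4@9:R b3@10:L]
Beat 5 (R): throw ball5 h=3 -> lands@8:L; in-air after throw: [b1@6:L b2@7:R b5@8:L b4@9:R b3@10:L]
Beat 6 (L): throw ball1 h=6 -> lands@12:L; in-air after throw: [b2@7:R b5@8:L b4@9:R b3@10:L b1@12:L]
Beat 7 (R): throw ball2 h=8 -> lands@15:R; in-air after throw: [b5@8:L b4@9:R b3@10:L b1@12:L b2@15:R]
Beat 8 (L): throw ball5 h=3 -> lands@11:R; in-air after throw: [b4@9:R b3@10:L b5@11:R b1@12:L b2@15:R]
Beat 9 (R): throw ball4 h=5 -> lands@14:L; in-air after throw: [b3@10:L b5@11:R b1@12:L b4@14:L b2@15:R]
Beat 10 (L): throw ball3 h=3 -> lands@13:R; in-air after throw: [b5@11:R b1@12:L b3@13:R b4@14:L b2@15:R]
Beat 11 (R): throw ball5 h=6 -> lands@17:R; in-air after throw: [b1@12:L b3@13:R b4@14:L b2@15:R b5@17:R]
Beat 12 (L): throw ball1 h=8 -> lands@20:L; in-air after throw: [b3@13:R b4@14:L b2@15:R b5@17:R b1@20:L]
Beat 13 (R): throw ball3 h=3 -> lands@16:L; in-air after throw: [b4@14:L b2@15:R b3@16:L b5@17:R b1@20:L]
Beat 14 (L): throw ball4 h=5 -> lands@19:R; in-air after throw: [b2@15:R b3@16:L b5@17:R b4@19:R b1@20:L]
Beat 15 (R): throw ball2 h=3 -> lands@18:L; in-air after throw: [b3@16:L b5@17:R b2@18:L b4@19:R b1@20:L]
Ball 2: thrown@1 h=6 -> first land @7; rethrown@7 h=8 -> second land @15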